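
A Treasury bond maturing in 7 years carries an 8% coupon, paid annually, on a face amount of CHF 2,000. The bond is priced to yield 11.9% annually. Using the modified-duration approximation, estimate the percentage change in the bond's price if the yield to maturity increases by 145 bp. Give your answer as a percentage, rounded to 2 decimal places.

Periodic yield y = 0.119. Modified duration first:
  t   CF        PV=CF/(1+0.119)^t    t·PV
  1       160.00       142.9848       142.9848
  2       160.00       127.7791       255.5582
  3       160.00       114.1904       342.5713
  4       160.00       102.0469       408.1874
  5       160.00        91.1947       455.9734
  6       160.00        81.4966       488.9796
  7     2,160.00       983.2029     6,882.4202
  Σ                  1,642.8954     8,976.6750
P = 1,642.8954; D_Mac = 5.46394 yrs; D_mod = 5.46394/(1+0.119) = 4.88287 yrs.
ΔP/P ≈ -D_mod · Δy = -4.88287 × (+0.0145) = -0.070802 = -7.0802%.

-7.08%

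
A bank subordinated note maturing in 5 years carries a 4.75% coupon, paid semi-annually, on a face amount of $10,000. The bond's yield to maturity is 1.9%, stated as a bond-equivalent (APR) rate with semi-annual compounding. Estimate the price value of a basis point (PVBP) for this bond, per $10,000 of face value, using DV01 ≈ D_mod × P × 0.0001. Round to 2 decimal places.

Periodic yield y = 0.0095.
  t   CF        PV=CF/(1+0.0095)^t    t·PV
  1       237.50       235.2650       235.2650
  2       237.50       233.0510       466.1020
  3       237.50       230.8578       692.5735
  4       237.50       228.6853       914.7414
  5       237.50       226.5333     1,132.6664
  6       237.50       224.4015     1,346.4087
  7       237.50       222.2897     1,556.0279
  8       237.50       220.1978     1,761.5826
  9       237.50       218.1256     1,963.1307
  10   10,237.50     9,313.8809    93,138.8094
  Σ                 11,353.2880   103,207.3076
P = 11,353.2880; D_Mac = 9.09052 half-year periods = 4.54526 yrs; D_mod = 4.50249 yrs.
DV01 ≈ 4.50249 × 11,353.2880 × 0.0001 = 5.111803.

$5.11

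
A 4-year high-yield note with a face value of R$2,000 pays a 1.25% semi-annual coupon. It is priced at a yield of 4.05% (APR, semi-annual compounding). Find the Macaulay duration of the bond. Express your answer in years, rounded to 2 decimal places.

3.91 years

Periodic yield y = 0.02025. Discount each cash flow and weight by its period:
  t   CF        PV=CF/(1+0.02025)^t    t·PV
  1        12.50        12.2519        12.2519
  2        12.50        12.0087        24.0174
  3        12.50        11.7704        35.3111
  4        12.50        11.5368        46.1470
  5        12.50        11.3078        56.5389
  6        12.50        11.0833        66.5000
  7        12.50        10.8634        76.0435
  8     2,012.50     1,714.2851    13,714.2811
  Σ                  1,795.1073    14,031.0909
Price P = Σ PV = 1,795.1073.
Macaulay duration = Σ(t·PV) / P = 14,031.0909 / 1,795.1073 = 7.81630 half-year periods.
In years: 7.81630 / 2 = 3.90815 years.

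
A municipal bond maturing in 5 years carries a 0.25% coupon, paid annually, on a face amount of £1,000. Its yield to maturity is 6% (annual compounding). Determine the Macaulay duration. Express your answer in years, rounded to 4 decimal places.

4.9706 years

Periodic yield y = 0.06. Discount each cash flow and weight by its year:
  t   CF        PV=CF/(1+0.06)^t    t·PV
  1         2.50         2.3585         2.3585
  2         2.50         2.2250         4.4500
  3         2.50         2.0990         6.2971
  4         2.50         1.9802         7.9209
  5     1,002.50       749.1263     3,745.6316
  Σ                    757.7891     3,766.6581
Price P = Σ PV = 757.7891.
Macaulay duration = Σ(t·PV) / P = 3,766.6581 / 757.7891 = 4.97059 years.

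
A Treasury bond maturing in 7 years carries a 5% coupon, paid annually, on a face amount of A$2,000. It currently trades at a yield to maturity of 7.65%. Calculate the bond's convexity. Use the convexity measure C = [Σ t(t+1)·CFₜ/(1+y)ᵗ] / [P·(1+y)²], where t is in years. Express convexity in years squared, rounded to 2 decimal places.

With y = 0.0765:
  t   CF        PV=CF/(1+0.0765)^t    t·PV        t(t+1)·PV
  1       100.00        92.8936        92.8936         185.7873
  2       100.00        86.2923       172.5846         517.7537
  3       100.00        80.1600       240.4801         961.9204
  4       100.00        74.4636       297.8543       1,489.2714
  5       100.00        69.1719       345.8596       2,075.1576
  6       100.00        64.2563       385.5379       2,698.7651
  7     2,100.00     1,253.4905     8,774.4337      70,195.4694
  Σ                  1,720.7283    10,309.6437      78,124.1249
P = 1,720.7283.
Convexity = Σ t(t+1)·PV / [P·(1+y)²] = 78,124.1249 / (1,720.7283 × 1.158852) = 39.17823.

39.18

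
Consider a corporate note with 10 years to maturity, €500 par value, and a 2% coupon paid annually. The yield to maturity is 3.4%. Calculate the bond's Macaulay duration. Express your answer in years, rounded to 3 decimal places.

9.096 years

Periodic yield y = 0.034. Discount each cash flow and weight by its year:
  t   CF        PV=CF/(1+0.034)^t    t·PV
  1        10.00         9.6712         9.6712
  2        10.00         9.3532        18.7063
  3        10.00         9.0456        27.1369
  4        10.00         8.7482        34.9927
  5        10.00         8.4605        42.3026
  6        10.00         8.1823        49.0940
  7        10.00         7.9133        55.3929
  8        10.00         7.6531        61.2246
  9        10.00         7.4014        66.6128
  10      510.00       365.0605     3,650.6045
  Σ                    441.4892     4,015.7385
Price P = Σ PV = 441.4892.
Macaulay duration = Σ(t·PV) / P = 4,015.7385 / 441.4892 = 9.09589 years.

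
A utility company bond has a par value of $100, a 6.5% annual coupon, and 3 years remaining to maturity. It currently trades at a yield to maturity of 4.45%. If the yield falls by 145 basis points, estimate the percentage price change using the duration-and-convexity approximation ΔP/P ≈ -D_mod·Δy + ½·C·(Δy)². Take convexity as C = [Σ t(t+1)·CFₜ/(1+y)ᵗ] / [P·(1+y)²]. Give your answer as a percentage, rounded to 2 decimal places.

+4.03%

With y = 0.0445:
  t   CF        PV=CF/(1+0.0445)^t    t·PV        t(t+1)·PV
  1         6.50         6.2231         6.2231          12.4461
  2         6.50         5.9579        11.9159          35.7477
  3       106.50        93.4597       280.3790       1,121.5161
  Σ                    105.6407       298.5180       1,169.7099
P = 105.6407; D_Mac = 2.82579 yrs; D_mod = 2.70540 yrs; C = 10.14916.
Duration effect: -2.70540 × (-0.0145) = +0.039228
Convexity effect: 0.5 × 10.14916 × (-0.0145)² = +0.0010669
ΔP/P ≈ +0.039228 + 0.0010669 = +0.040295 = +4.0295%.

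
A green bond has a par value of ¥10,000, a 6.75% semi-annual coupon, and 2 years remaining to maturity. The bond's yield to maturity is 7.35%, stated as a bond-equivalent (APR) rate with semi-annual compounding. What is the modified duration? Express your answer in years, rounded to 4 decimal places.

1.8361 years

Periodic yield y = 0.03675. First find Macaulay duration:
  t   CF        PV=CF/(1+0.03675)^t    t·PV
  1       337.50       325.5365       325.5365
  2       337.50       313.9971       627.9943
  3       337.50       302.8668       908.6004
  4    10,337.50     8,947.8634    35,791.4537
  Σ                  9,890.2639    37,653.5848
P = 9,890.2639; Macaulay duration = 37,653.5848 / 9,890.2639 = 3.80714 half-year periods = 1.90357 years.
Modified duration = D_Mac / (1 + y) = 1.90357 / 1.03675 = 1.83609 years.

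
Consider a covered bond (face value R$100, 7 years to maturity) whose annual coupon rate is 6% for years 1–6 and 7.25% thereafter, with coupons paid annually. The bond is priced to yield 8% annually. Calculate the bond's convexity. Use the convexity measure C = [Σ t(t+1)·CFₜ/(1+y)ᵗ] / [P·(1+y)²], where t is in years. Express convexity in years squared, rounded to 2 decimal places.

With y = 0.08:
  t   CF        PV=CF/(1+0.08)^t    t·PV        t(t+1)·PV
  1         6.00         5.5556         5.5556          11.1111
  2         6.00         5.1440        10.2881          30.8642
  3         6.00         4.7630        14.2890          57.1559
  4         6.00         4.4102        17.6407          88.2036
  5         6.00         4.0835        20.4175         122.5050
  6         6.00         3.7810        22.6861         158.8027
  7       107.25        62.5793       438.0554       3,504.4433
  Σ                     90.3166       528.9323       3,973.0858
P = 90.3166.
Convexity = Σ t(t+1)·PV / [P·(1+y)²] = 3,973.0858 / (90.3166 × 1.166400) = 37.71488.

37.71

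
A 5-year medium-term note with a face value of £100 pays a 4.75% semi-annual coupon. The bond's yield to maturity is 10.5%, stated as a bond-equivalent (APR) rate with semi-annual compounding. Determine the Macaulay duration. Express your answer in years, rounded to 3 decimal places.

Periodic yield y = 0.0525. Discount each cash flow and weight by its period:
  t   CF        PV=CF/(1+0.0525)^t    t·PV
  1        2.375         2.2565         2.2565
  2        2.375         2.1440         4.2879
  3        2.375         2.0370         6.1111
  4        2.375         1.9354         7.7417
  5        2.375         1.8389         9.1944
  6        2.375         1.7472        10.4829
  7        2.375         1.6600        11.6200
  8        2.375         1.5772        12.6176
  9        2.375         1.4985        13.4867
  10     102.375        61.3724       613.7237
  Σ                     78.0671       691.5226
Price P = Σ PV = 78.0671.
Macaulay duration = Σ(t·PV) / P = 691.5226 / 78.0671 = 8.85806 half-year periods.
In years: 8.85806 / 2 = 4.42903 years.

4.429 years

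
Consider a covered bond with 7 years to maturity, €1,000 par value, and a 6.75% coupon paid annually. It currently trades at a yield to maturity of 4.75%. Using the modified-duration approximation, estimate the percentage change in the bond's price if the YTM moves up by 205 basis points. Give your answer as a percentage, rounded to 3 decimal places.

Periodic yield y = 0.0475. Modified duration first:
  t   CF        PV=CF/(1+0.0475)^t    t·PV
  1        67.50        64.4391        64.4391
  2        67.50        61.5171       123.0342
  3        67.50        58.7275       176.1826
  4        67.50        56.0645       224.2578
  5        67.50        53.5222       267.6108
  6        67.50        51.0951       306.5708
  7     1,067.50       771.4178     5,399.9247
  Σ                  1,116.7833     6,562.0200
P = 1,116.7833; D_Mac = 5.87582 yrs; D_mod = 5.87582/(1+0.0475) = 5.60938 yrs.
ΔP/P ≈ -D_mod · Δy = -5.60938 × (+0.0205) = -0.114992 = -11.4992%.

-11.499%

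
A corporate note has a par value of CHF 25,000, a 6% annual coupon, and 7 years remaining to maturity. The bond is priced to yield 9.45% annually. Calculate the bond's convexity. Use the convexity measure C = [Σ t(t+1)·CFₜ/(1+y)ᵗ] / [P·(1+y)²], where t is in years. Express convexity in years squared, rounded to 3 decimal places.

36.209

With y = 0.0945:
  t   CF        PV=CF/(1+0.0945)^t    t·PV        t(t+1)·PV
  1     1,500.00     1,370.4888     1,370.4888       2,740.9776
  2     1,500.00     1,252.1597     2,504.3194       7,512.9583
  3     1,500.00     1,144.0472     3,432.1417      13,728.5670
  4     1,500.00     1,045.2693     4,181.0772      20,905.3860
  5     1,500.00       955.0199     4,775.0996      28,650.5976
  6     1,500.00       872.5627     5,235.3764      36,647.6351
  7    26,500.00    14,084.3080    98,590.1557     788,721.2459
  Σ                 20,723.8557   120,088.6589     898,907.3674
P = 20,723.8557.
Convexity = Σ t(t+1)·PV / [P·(1+y)²] = 898,907.3674 / (20,723.8557 × 1.197930) = 36.20869.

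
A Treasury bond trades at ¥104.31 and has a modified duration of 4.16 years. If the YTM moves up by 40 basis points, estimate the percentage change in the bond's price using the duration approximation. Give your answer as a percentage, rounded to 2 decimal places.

Duration approximation: ΔP/P ≈ -D_mod · Δy = -4.16 × (+0.004) = -0.016640.
As a percentage: -1.6640%.

-1.66%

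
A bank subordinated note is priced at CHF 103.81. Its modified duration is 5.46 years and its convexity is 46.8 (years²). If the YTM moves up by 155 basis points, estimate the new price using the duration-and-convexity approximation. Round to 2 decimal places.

Duration effect: -D_mod·Δy = -5.46 × (+0.0155) = -0.084630
Convexity effect: ½·C·(Δy)² = 0.5 × 46.8 × (0.0155)² = +0.00562185
ΔP/P ≈ -0.084630 + 0.00562185 = -0.07900815
New price ≈ 103.81 × (1 - 0.07900815) = 95.6081639485.

CHF 95.61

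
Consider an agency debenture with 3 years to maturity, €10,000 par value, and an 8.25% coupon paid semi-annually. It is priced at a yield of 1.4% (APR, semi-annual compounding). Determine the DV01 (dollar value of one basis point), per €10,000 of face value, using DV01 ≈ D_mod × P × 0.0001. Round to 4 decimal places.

€3.2744

Periodic yield y = 0.007.
  t   CF        PV=CF/(1+0.007)^t    t·PV
  1       412.50       409.6326       409.6326
  2       412.50       406.7851       813.5702
  3       412.50       403.9574     1,211.8721
  4       412.50       401.1493     1,604.5973
  5       412.50       398.3608     1,991.8040
  6    10,412.50     9,985.6926    59,914.1554
  Σ                 12,005.5777    65,945.6316
P = 12,005.5777; D_Mac = 5.49292 half-year periods = 2.74646 yrs; D_mod = 2.72737 yrs.
DV01 ≈ 2.72737 × 12,005.5777 × 0.0001 = 3.274361.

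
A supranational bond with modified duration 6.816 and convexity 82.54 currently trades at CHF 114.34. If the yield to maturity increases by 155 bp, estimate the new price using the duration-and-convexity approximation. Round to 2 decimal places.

CHF 103.39

Duration effect: -D_mod·Δy = -6.816 × (+0.0155) = -0.105648
Convexity effect: ½·C·(Δy)² = 0.5 × 82.54 × (0.0155)² = +0.0099151175
ΔP/P ≈ -0.105648 + 0.0099151175 = -0.0957328825
New price ≈ 114.34 × (1 - 0.0957328825) = 103.39390221495.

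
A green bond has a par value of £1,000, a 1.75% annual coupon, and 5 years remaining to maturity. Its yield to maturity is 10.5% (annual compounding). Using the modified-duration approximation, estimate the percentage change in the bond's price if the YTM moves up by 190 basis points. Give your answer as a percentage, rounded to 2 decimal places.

Periodic yield y = 0.105. Modified duration first:
  t   CF        PV=CF/(1+0.105)^t    t·PV
  1        17.50        15.8371        15.8371
  2        17.50        14.3322        28.6644
  3        17.50        12.9703        38.9110
  4        17.50        11.7379        46.9514
  5     1,017.50       617.6224     3,088.1119
  Σ                    672.4999     3,218.4759
P = 672.4999; D_Mac = 4.78584 yrs; D_mod = 4.78584/(1+0.105) = 4.33108 yrs.
ΔP/P ≈ -D_mod · Δy = -4.33108 × (+0.019) = -0.082290 = -8.2290%.

-8.23%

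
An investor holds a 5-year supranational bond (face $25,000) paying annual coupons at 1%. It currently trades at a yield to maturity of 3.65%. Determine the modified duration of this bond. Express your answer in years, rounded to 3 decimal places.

4.722 years

Periodic yield y = 0.0365. First find Macaulay duration:
  t   CF        PV=CF/(1+0.0365)^t    t·PV
  1       250.00       241.1963       241.1963
  2       250.00       232.7027       465.4054
  3       250.00       224.5081       673.5244
  4       250.00       216.6022       866.4086
  5    25,250.00    21,106.4333   105,532.1667
  Σ                 22,021.4427   107,778.7014
P = 22,021.4427; Macaulay duration = 107,778.7014 / 22,021.4427 = 4.89426 years.
Modified duration = D_Mac / (1 + y) = 4.89426 / 1.0365 = 4.72191 years.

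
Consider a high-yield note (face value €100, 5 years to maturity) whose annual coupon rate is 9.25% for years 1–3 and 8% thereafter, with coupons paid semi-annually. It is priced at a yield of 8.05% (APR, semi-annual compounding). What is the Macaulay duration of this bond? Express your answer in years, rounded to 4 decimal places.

Periodic yield y = 0.04025. Discount each cash flow and weight by its period:
  t   CF        PV=CF/(1+0.04025)^t    t·PV
  1        4.625         4.4460         4.4460
  2        4.625         4.2740         8.5480
  3        4.625         4.1086        12.3259
  4        4.625         3.9497        15.7987
  5        4.625         3.7968        18.9842
  6        4.625         3.6499        21.8996
  7        4.000         3.0346        21.2419
  8        4.000         2.9171        23.3372
  9        4.000         2.8043        25.2385
  10     104.000        70.0900       700.9001
  Σ                    103.0712       852.7202
Price P = Σ PV = 103.0712.
Macaulay duration = Σ(t·PV) / P = 852.7202 / 103.0712 = 8.27312 half-year periods.
In years: 8.27312 / 2 = 4.13656 years.

4.1366 years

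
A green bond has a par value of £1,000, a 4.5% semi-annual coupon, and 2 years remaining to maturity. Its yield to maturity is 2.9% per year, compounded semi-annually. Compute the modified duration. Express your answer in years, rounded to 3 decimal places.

1.908 years

Periodic yield y = 0.0145. First find Macaulay duration:
  t   CF        PV=CF/(1+0.0145)^t    t·PV
  1        22.50        22.1784        22.1784
  2        22.50        21.8614        43.7228
  3        22.50        21.5490        64.6469
  4     1,022.50       965.2840     3,861.1360
  Σ                  1,030.8728     3,991.6842
P = 1,030.8728; Macaulay duration = 3,991.6842 / 1,030.8728 = 3.87214 half-year periods = 1.93607 years.
Modified duration = D_Mac / (1 + y) = 1.93607 / 1.0145 = 1.90840 years.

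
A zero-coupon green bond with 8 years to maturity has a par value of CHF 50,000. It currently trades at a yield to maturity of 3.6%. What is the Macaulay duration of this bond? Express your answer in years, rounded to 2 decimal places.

A zero-coupon bond has a single cash flow at maturity, so its Macaulay duration equals its maturity: 8 years.

8.00 years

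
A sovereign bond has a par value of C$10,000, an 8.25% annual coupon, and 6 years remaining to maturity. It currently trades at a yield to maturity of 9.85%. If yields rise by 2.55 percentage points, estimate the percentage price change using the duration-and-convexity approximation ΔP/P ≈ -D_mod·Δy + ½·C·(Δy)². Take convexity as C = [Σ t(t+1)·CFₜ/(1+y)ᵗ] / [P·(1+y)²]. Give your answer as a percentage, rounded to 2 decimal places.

With y = 0.0985:
  t   CF        PV=CF/(1+0.0985)^t    t·PV        t(t+1)·PV
  1       825.00       751.0241       751.0241       1,502.0482
  2       825.00       683.6815     1,367.3630       4,102.0890
  3       825.00       622.3773     1,867.1320       7,468.5280
  4       825.00       566.5702     2,266.2807      11,331.4034
  5       825.00       515.7671     2,578.8355      15,473.0132
  6    10,825.00     6,160.6642    36,963.9852     258,747.8965
  Σ                  9,300.0844    45,794.6205     298,624.9783
P = 9,300.0844; D_Mac = 4.92411 yrs; D_mod = 4.48257 yrs; C = 26.60965.
Duration effect: -4.48257 × (+0.0255) = -0.114306
Convexity effect: 0.5 × 26.60965 × (0.0255)² = +0.0086515
ΔP/P ≈ -0.114306 + 0.0086515 = -0.105654 = -10.5654%.

-10.57%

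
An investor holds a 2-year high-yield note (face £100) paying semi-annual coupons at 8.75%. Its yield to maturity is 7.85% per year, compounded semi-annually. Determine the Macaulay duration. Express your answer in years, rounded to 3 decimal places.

Periodic yield y = 0.03925. Discount each cash flow and weight by its period:
  t   CF        PV=CF/(1+0.03925)^t    t·PV
  1        4.375         4.2098         4.2098
  2        4.375         4.0508         8.1015
  3        4.375         3.8978        11.6934
  4      104.375        89.4780       357.9121
  Σ                    101.6363       381.9167
Price P = Σ PV = 101.6363.
Macaulay duration = Σ(t·PV) / P = 381.9167 / 101.6363 = 3.75768 half-year periods.
In years: 3.75768 / 2 = 1.87884 years.

1.879 years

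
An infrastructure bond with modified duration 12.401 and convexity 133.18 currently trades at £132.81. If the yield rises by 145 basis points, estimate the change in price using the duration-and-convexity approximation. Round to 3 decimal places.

Duration effect: -D_mod·Δy = -12.401 × (+0.0145) = -0.1798145
Convexity effect: ½·C·(Δy)² = 0.5 × 133.18 × (0.0145)² = +0.0140005475
ΔP/P ≈ -0.1798145 + 0.0140005475 = -0.1658139525
ΔP ≈ 132.81 × (-0.1658139525) = -22.021751031525.

-£22.022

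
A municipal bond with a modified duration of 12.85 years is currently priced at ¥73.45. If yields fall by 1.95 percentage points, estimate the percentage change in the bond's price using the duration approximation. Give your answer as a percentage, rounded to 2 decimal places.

+25.06%

Duration approximation: ΔP/P ≈ -D_mod · Δy = -12.85 × (-0.0195) = +0.250575.
As a percentage: +25.0575%.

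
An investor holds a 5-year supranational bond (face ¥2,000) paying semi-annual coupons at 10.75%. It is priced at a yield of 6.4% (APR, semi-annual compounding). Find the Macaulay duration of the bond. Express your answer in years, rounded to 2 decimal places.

4.09 years

Periodic yield y = 0.032. Discount each cash flow and weight by its period:
  t   CF        PV=CF/(1+0.032)^t    t·PV
  1       107.50       104.1667       104.1667
  2       107.50       100.9367       201.8734
  3       107.50        97.8069       293.4206
  4       107.50        94.7741       379.0964
  5       107.50        91.8354       459.1768
  6       107.50        88.9878       533.9266
  7       107.50        86.2285       603.5992
  8       107.50        83.5547       668.4376
  9       107.50        80.9639       728.6747
  10    2,107.50     1,538.0506    15,380.5055
  Σ                  2,367.3050    19,352.8775
Price P = Σ PV = 2,367.3050.
Macaulay duration = Σ(t·PV) / P = 19,352.8775 / 2,367.3050 = 8.17507 half-year periods.
In years: 8.17507 / 2 = 4.08753 years.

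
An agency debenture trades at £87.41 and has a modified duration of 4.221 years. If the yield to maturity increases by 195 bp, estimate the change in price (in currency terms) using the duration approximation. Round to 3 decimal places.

Duration approximation: ΔP/P ≈ -D_mod · Δy = -4.221 × (+0.0195) = -0.0823095.
ΔP ≈ 87.41 × (-0.0823095) = -7.194673395.

-£7.195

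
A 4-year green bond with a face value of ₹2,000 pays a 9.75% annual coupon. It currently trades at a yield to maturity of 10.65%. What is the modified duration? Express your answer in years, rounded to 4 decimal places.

3.1542 years

Periodic yield y = 0.1065. First find Macaulay duration:
  t   CF        PV=CF/(1+0.1065)^t    t·PV
  1       195.00       176.2314       176.2314
  2       195.00       159.2692       318.5384
  3       195.00       143.9396       431.8189
  4     2,195.00     1,464.2959     5,857.1837
  Σ                  1,943.7361     6,783.7723
P = 1,943.7361; Macaulay duration = 6,783.7723 / 1,943.7361 = 3.49007 years.
Modified duration = D_Mac / (1 + y) = 3.49007 / 1.1065 = 3.15415 years.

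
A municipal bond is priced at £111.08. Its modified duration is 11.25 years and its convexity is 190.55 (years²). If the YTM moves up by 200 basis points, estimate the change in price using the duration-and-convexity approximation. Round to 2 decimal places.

Duration effect: -D_mod·Δy = -11.25 × (+0.02) = -0.225000
Convexity effect: ½·C·(Δy)² = 0.5 × 190.55 × (0.02)² = +0.0381100
ΔP/P ≈ -0.225000 + 0.0381100 = -0.186890
ΔP ≈ 111.08 × (-0.186890) = -20.7597412.

-£20.76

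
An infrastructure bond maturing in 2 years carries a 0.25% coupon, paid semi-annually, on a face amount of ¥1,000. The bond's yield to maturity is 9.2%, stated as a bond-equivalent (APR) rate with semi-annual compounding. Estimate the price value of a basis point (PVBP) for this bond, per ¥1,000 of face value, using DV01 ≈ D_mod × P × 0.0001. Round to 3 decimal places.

¥0.160

Periodic yield y = 0.046.
  t   CF        PV=CF/(1+0.046)^t    t·PV
  1         1.25         1.1950         1.1950
  2         1.25         1.1425         2.2849
  3         1.25         1.0922         3.2767
  4     1,001.25       836.4034     3,345.6136
  Σ                    839.8331     3,352.3703
P = 839.8331; D_Mac = 3.99171 half-year periods = 1.99585 yrs; D_mod = 1.90808 yrs.
DV01 ≈ 1.90808 × 839.8331 × 0.0001 = 0.160247.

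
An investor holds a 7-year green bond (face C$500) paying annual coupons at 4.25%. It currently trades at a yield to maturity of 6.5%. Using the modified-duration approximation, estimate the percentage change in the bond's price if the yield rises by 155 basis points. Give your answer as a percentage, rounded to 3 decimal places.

Periodic yield y = 0.065. Modified duration first:
  t   CF        PV=CF/(1+0.065)^t    t·PV
  1        21.25        19.9531        19.9531
  2        21.25        18.7353        37.4705
  3        21.25        17.5918        52.7754
  4        21.25        16.5181        66.0725
  5        21.25        15.5100        77.5498
  6        21.25        14.5634        87.3801
  7       521.25       335.4276     2,347.9933
  Σ                    438.2992     2,689.1947
P = 438.2992; D_Mac = 6.13552 yrs; D_mod = 6.13552/(1+0.065) = 5.76105 yrs.
ΔP/P ≈ -D_mod · Δy = -5.76105 × (+0.0155) = -0.089296 = -8.9296%.

-8.930%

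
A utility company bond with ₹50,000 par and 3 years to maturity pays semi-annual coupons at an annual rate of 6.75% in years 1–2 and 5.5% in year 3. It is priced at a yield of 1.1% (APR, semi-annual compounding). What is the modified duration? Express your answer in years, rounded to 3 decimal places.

Periodic yield y = 0.0055. First find Macaulay duration:
  t   CF        PV=CF/(1+0.0055)^t    t·PV
  1     1,687.50     1,678.2695     1,678.2695
  2     1,687.50     1,669.0895     3,338.1791
  3     1,687.50     1,659.9597     4,979.8792
  4     1,687.50     1,650.8799     6,603.5196
  5     1,375.00     1,337.8035     6,689.0174
  6    51,375.00    49,711.7882   298,270.7290
  Σ                 57,707.7904   321,559.5939
P = 57,707.7904; Macaulay duration = 321,559.5939 / 57,707.7904 = 5.57220 half-year periods = 2.78610 years.
Modified duration = D_Mac / (1 + y) = 2.78610 / 1.0055 = 2.77086 years.

2.771 years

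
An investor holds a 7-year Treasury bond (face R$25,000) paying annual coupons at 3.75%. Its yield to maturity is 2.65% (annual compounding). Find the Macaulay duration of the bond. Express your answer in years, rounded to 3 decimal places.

Periodic yield y = 0.0265. Discount each cash flow and weight by its year:
  t   CF        PV=CF/(1+0.0265)^t    t·PV
  1       937.50       913.2976       913.2976
  2       937.50       889.7200     1,779.4401
  3       937.50       866.7511     2,600.2534
  4       937.50       844.3752     3,377.5007
  5       937.50       822.5769     4,112.8845
  6       937.50       801.3414     4,808.0481
  7    25,937.50    21,598.0946   151,186.6619
  Σ                 26,736.1568   168,778.0863
Price P = Σ PV = 26,736.1568.
Macaulay duration = Σ(t·PV) / P = 168,778.0863 / 26,736.1568 = 6.31273 years.

6.313 years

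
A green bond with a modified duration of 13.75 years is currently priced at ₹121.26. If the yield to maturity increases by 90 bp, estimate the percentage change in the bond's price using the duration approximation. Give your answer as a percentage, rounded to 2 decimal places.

Duration approximation: ΔP/P ≈ -D_mod · Δy = -13.75 × (+0.009) = -0.123750.
As a percentage: -12.3750%.

-12.38%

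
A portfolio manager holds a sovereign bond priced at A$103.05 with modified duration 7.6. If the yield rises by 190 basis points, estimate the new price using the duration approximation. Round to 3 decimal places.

Duration approximation: ΔP/P ≈ -D_mod · Δy = -7.6 × (+0.019) = -0.144400.
New price ≈ 103.05 × (1 - 0.144400) = 88.16958.

A$88.170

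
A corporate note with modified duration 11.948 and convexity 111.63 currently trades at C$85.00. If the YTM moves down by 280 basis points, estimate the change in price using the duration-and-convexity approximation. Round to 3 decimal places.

+C$32.156

Duration effect: -D_mod·Δy = -11.948 × (-0.028) = +0.334544
Convexity effect: ½·C·(Δy)² = 0.5 × 111.63 × (-0.028)² = +0.04375896
ΔP/P ≈ +0.334544 + 0.04375896 = +0.37830296
ΔP ≈ 85.00 × (+0.37830296) = +32.1557516.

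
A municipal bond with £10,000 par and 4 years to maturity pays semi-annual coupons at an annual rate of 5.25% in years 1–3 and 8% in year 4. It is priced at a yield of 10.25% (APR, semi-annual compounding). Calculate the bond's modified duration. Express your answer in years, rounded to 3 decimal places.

Periodic yield y = 0.05125. First find Macaulay duration:
  t   CF        PV=CF/(1+0.05125)^t    t·PV
  1       262.50       249.7027       249.7027
  2       262.50       237.5294       475.0587
  3       262.50       225.9494       677.8483
  4       262.50       214.9341       859.7363
  5       262.50       204.4557     1,022.2786
  6       262.50       194.4882     1,166.9292
  7       400.00       281.9148     1,973.4038
  8    10,400.00     6,972.4478    55,779.5821
  Σ                  8,581.4221    62,204.5398
P = 8,581.4221; Macaulay duration = 62,204.5398 / 8,581.4221 = 7.24874 half-year periods = 3.62437 years.
Modified duration = D_Mac / (1 + y) = 3.62437 / 1.05125 = 3.44768 years.

3.448 years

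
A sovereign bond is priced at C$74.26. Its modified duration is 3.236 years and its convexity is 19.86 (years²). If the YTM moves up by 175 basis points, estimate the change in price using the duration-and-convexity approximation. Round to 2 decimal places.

Duration effect: -D_mod·Δy = -3.236 × (+0.0175) = -0.056630
Convexity effect: ½·C·(Δy)² = 0.5 × 19.86 × (0.0175)² = +0.0030410625
ΔP/P ≈ -0.056630 + 0.0030410625 = -0.0535889375
ΔP ≈ 74.26 × (-0.0535889375) = -3.97951449875.

-C$3.98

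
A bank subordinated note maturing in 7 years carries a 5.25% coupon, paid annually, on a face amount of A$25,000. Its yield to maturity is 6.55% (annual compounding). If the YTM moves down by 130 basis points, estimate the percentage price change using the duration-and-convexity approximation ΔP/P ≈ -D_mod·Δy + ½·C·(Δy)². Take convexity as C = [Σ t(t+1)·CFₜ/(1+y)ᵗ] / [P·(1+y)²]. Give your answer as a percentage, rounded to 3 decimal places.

+7.650%

With y = 0.0655:
  t   CF        PV=CF/(1+0.0655)^t    t·PV        t(t+1)·PV
  1     1,312.50     1,231.8160     1,231.8160       2,463.6321
  2     1,312.50     1,156.0920     2,312.1840       6,936.5521
  3     1,312.50     1,085.0230     3,255.0690      13,020.2762
  4     1,312.50     1,018.3229     4,073.2915      20,366.4573
  5     1,312.50       955.7230     4,778.6150      28,671.6903
  6     1,312.50       896.9714     5,381.8283      37,672.7981
  7    26,312.50    16,876.7157   118,137.0100     945,096.0800
  Σ                 23,220.6641   139,169.8139   1,054,227.4861
P = 23,220.6641; D_Mac = 5.99336 yrs; D_mod = 5.62493 yrs; C = 39.99013.
Duration effect: -5.62493 × (-0.013) = +0.073124
Convexity effect: 0.5 × 39.99013 × (-0.013)² = +0.0033792
ΔP/P ≈ +0.073124 + 0.0033792 = +0.076503 = +7.6503%.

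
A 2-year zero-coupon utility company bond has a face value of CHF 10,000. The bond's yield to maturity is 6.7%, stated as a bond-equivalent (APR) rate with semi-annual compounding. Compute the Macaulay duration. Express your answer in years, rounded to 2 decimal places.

2.00 years

A zero-coupon bond has a single cash flow at maturity, so its Macaulay duration equals its maturity: 2 years.
(Equivalently: 4 semi-annual periods ÷ 2 = 2 years.)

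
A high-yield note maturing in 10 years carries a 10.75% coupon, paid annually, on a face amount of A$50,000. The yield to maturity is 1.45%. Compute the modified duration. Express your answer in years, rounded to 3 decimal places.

7.424 years

Periodic yield y = 0.0145. First find Macaulay duration:
  t   CF        PV=CF/(1+0.0145)^t    t·PV
  1     5,375.00     5,298.1764     5,298.1764
  2     5,375.00     5,222.4509    10,444.9018
  3     5,375.00     5,147.8077    15,443.4231
  4     5,375.00     5,074.2313    20,296.9254
  5     5,375.00     5,001.7066    25,008.5330
  6     5,375.00     4,930.2184    29,581.3105
  7     5,375.00     4,859.7520    34,018.2641
  8     5,375.00     4,790.2928    38,322.3422
  9     5,375.00     4,721.8263    42,496.4366
  10   55,375.00    47,950.5094   479,505.0943
  Σ                 92,996.9719   700,415.4075
P = 92,996.9719; Macaulay duration = 700,415.4075 / 92,996.9719 = 7.53159 years.
Modified duration = D_Mac / (1 + y) = 7.53159 / 1.0145 = 7.42395 years.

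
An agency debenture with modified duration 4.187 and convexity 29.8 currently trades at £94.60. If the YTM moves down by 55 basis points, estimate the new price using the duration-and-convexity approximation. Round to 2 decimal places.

Duration effect: -D_mod·Δy = -4.187 × (-0.0055) = +0.0230285
Convexity effect: ½·C·(Δy)² = 0.5 × 29.8 × (-0.0055)² = +0.000450725
ΔP/P ≈ +0.0230285 + 0.000450725 = +0.023479225
New price ≈ 94.60 × (1 + 0.023479225) = 96.821134685.

£96.82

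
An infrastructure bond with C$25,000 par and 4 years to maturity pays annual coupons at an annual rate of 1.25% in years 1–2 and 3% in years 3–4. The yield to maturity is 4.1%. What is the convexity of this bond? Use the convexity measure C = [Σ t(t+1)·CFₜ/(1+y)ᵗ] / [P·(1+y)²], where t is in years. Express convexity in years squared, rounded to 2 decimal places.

With y = 0.041:
  t   CF        PV=CF/(1+0.041)^t    t·PV        t(t+1)·PV
  1       312.50       300.1921       300.1921         600.3842
  2       312.50       288.3690       576.7380       1,730.2140
  3       750.00       664.8277     1,994.4830       7,977.9318
  4    25,750.00    21,926.7525    87,707.0102     438,535.0508
  Σ                 23,180.1413    90,578.4232     448,843.5809
P = 23,180.1413.
Convexity = Σ t(t+1)·PV / [P·(1+y)²] = 448,843.5809 / (23,180.1413 × 1.083681) = 17.86806.

17.87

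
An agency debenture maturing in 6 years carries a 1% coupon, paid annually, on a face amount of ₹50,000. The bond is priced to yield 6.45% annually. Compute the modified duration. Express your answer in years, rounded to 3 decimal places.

5.470 years

Periodic yield y = 0.0645. First find Macaulay duration:
  t   CF        PV=CF/(1+0.0645)^t    t·PV
  1       500.00       469.7041       469.7041
  2       500.00       441.2439       882.4877
  3       500.00       414.5081     1,243.5243
  4       500.00       389.3923     1,557.5691
  5       500.00       365.7983     1,828.9915
  6    50,500.00    34,707.0246   208,242.1475
  Σ                 36,787.6712   214,224.4242
P = 36,787.6712; Macaulay duration = 214,224.4242 / 36,787.6712 = 5.82327 years.
Modified duration = D_Mac / (1 + y) = 5.82327 / 1.0645 = 5.47042 years.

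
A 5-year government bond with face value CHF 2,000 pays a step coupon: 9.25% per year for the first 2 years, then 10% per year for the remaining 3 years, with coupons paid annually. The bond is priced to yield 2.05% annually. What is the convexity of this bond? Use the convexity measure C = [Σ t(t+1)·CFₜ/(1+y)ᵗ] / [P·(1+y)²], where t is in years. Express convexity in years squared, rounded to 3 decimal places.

23.662

With y = 0.0205:
  t   CF        PV=CF/(1+0.0205)^t    t·PV        t(t+1)·PV
  1       185.00       181.2837       181.2837         362.5674
  2       185.00       177.6420       355.2840       1,065.8521
  3       200.00       188.1876       564.5628       2,258.2510
  4       200.00       184.4072       737.6289       3,688.1447
  5     2,200.00     1,987.7311     9,938.6556      59,631.9334
  Σ                  2,719.2516    11,777.4150      67,006.7486
P = 2,719.2516.
Convexity = Σ t(t+1)·PV / [P·(1+y)²] = 67,006.7486 / (2,719.2516 × 1.041420) = 23.66155.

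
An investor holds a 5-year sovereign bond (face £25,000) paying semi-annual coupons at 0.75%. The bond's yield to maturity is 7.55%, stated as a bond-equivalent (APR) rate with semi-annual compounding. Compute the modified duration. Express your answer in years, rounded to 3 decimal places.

Periodic yield y = 0.03775. First find Macaulay duration:
  t   CF        PV=CF/(1+0.03775)^t    t·PV
  1        93.75        90.3397        90.3397
  2        93.75        87.0534       174.1068
  3        93.75        83.8867       251.6601
  4        93.75        80.8352       323.3406
  5        93.75        77.8946       389.4732
  6        93.75        75.0611       450.3665
  7        93.75        72.3306       506.3142
  8        93.75        69.6994       557.5956
  9        93.75        67.1640       604.4761
  10   25,093.75    17,323.6000   173,235.9996
  Σ                 18,027.8647   176,583.6724
P = 18,027.8647; Macaulay duration = 176,583.6724 / 18,027.8647 = 9.79504 half-year periods = 4.89752 years.
Modified duration = D_Mac / (1 + y) = 4.89752 / 1.03775 = 4.71936 years.

4.719 years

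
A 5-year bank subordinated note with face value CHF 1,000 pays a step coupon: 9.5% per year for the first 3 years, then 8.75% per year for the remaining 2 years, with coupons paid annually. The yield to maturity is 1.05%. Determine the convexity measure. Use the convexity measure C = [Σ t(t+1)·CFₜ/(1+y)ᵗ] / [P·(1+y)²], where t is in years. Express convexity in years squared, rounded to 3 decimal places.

24.212

With y = 0.0105:
  t   CF        PV=CF/(1+0.0105)^t    t·PV        t(t+1)·PV
  1        95.00        94.0129        94.0129         188.0257
  2        95.00        93.0360       186.0720         558.2159
  3        95.00        92.0693       276.2078       1,104.8311
  4        87.50        83.9195       335.6779       1,678.3896
  5     1,087.50     1,032.1615     5,160.8077      30,964.8465
  Σ                  1,395.1991     6,052.7783      34,494.3088
P = 1,395.1991.
Convexity = Σ t(t+1)·PV / [P·(1+y)²] = 34,494.3088 / (1,395.1991 × 1.021110) = 24.21244.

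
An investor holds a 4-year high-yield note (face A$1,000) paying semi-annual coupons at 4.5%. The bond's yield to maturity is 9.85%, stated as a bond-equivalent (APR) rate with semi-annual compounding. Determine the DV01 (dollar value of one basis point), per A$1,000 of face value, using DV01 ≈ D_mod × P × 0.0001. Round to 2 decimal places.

Periodic yield y = 0.04925.
  t   CF        PV=CF/(1+0.04925)^t    t·PV
  1        22.50        21.4439        21.4439
  2        22.50        20.4373        40.8747
  3        22.50        19.4781        58.4342
  4        22.50        18.5638        74.2552
  5        22.50        17.6924        88.4622
  6        22.50        16.8620       101.1719
  7        22.50        16.0705       112.4936
  8     1,022.50       696.0357     5,568.2853
  Σ                    826.5837     6,065.4209
P = 826.5837; D_Mac = 7.33794 half-year periods = 3.66897 yrs; D_mod = 3.49675 yrs.
DV01 ≈ 3.49675 × 826.5837 × 0.0001 = 0.289036.

A$0.29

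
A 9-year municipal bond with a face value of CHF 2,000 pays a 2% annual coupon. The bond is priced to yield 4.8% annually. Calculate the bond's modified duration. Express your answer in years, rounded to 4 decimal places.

Periodic yield y = 0.048. First find Macaulay duration:
  t   CF        PV=CF/(1+0.048)^t    t·PV
  1        40.00        38.1679        38.1679
  2        40.00        36.4198        72.8396
  3        40.00        34.7517       104.2551
  4        40.00        33.1600       132.6401
  5        40.00        31.6412       158.2062
  6        40.00        30.1920       181.1522
  7        40.00        28.8092       201.6643
  8        40.00        27.4897       219.9175
  9     2,040.00     1,337.7613    12,039.8516
  Σ                  1,598.3929    13,148.6945
P = 1,598.3929; Macaulay duration = 13,148.6945 / 1,598.3929 = 8.22620 years.
Modified duration = D_Mac / (1 + y) = 8.22620 / 1.048 = 7.84942 years.

7.8494 years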